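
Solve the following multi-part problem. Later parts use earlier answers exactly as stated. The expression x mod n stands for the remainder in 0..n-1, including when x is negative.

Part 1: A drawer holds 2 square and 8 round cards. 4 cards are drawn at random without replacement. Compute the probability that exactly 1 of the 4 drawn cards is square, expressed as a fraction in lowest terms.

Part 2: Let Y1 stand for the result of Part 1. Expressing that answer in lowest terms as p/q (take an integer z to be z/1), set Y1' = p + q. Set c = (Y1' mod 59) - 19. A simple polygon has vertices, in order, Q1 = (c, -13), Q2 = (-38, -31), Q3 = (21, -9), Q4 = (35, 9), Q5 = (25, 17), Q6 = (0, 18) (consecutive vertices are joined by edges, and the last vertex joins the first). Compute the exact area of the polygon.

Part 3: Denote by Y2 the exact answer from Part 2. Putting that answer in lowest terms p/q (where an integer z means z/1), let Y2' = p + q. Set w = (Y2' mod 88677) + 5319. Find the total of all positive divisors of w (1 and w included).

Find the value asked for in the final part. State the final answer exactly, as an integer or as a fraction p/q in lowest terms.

Part 1: total draws C(10,4) = 210; favorable C(2,1)*C(8,3) = 112; P = 8/15; answer 8/15
Part 2: Y1 = 8/15; threaded value p + q = 23; c = 4; cross terms: (4*-31 - -38*-13)=-618, (-38*-9 - 21*-31)=993, (21*9 - 35*-9)=504, (35*17 - 25*9)=370, (25*18 - 0*17)=450, (0*-13 - 4*18)=-72; twice the area = |1627| = 1627; area = 1627/2; answer 1627/2
Part 3: Y2 = 1627/2; threaded value p + q = 1629; w = 6948; 6948 = 2^2 * 3^2 * 193; sigma = (1 + 2 + 4) * (1 + 3 + 9) * (1 + 193) = 7 * 13 * 194 = 17654; answer 17654

17654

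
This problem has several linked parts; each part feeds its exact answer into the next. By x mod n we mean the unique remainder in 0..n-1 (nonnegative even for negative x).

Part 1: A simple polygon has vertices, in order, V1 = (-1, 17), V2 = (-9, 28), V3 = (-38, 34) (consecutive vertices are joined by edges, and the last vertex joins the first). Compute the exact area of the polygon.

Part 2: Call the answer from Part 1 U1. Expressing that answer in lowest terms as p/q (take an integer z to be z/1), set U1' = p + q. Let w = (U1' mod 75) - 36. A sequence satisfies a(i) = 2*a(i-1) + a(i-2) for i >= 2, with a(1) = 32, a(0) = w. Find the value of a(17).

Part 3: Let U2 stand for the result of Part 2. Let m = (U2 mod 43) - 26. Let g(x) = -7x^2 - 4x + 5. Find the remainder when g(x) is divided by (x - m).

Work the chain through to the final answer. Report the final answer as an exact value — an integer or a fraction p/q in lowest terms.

-3606

Part 1: cross terms: (-1*28 - -9*17)=125, (-9*34 - -38*28)=758, (-38*17 - -1*34)=-612; twice the area = |271| = 271; area = 271/2; answer 271/2
Part 2: U1 = 271/2; threaded value p + q = 273; w = 12; a(2) = 2*(32) + 1*(12) = 76; iterating: a(2)=76, a(3)=184, a(4)=444, a(5)=1072, a(6)=2588, a(7)=6248, a(8)=15084, a(9)=36416, a(10)=87916, a(11)=212248, a(12)=512412, a(13)=1237072, a(14)=2986556, a(15)=7210184, a(16)=17406924, a(17)=42024032; answer 42024032
Part 3: U2 = 42024032; m = -23; remainder = value at the root: -7*(-23)^2 - 4*(-23)^1 + 5 = (-3703) + (92) + (5) = -3606; answer -3606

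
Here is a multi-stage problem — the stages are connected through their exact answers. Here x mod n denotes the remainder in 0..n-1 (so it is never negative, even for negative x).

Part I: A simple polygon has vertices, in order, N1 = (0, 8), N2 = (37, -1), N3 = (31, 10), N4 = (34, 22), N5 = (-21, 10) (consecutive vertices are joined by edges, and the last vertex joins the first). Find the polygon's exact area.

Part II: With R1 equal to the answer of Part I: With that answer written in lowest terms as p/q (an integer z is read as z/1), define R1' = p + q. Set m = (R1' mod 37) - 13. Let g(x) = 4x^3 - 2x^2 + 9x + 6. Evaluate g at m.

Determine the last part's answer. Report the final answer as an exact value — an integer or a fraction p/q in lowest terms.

Part I: cross terms: (0*-1 - 37*8)=-296, (37*10 - 31*-1)=401, (31*22 - 34*10)=342, (34*10 - -21*22)=802, (-21*8 - 0*10)=-168; twice the area = |1081| = 1081; area = 1081/2; answer 1081/2
Part II: R1 = 1081/2; threaded value p + q = 1083; m = -3; 4*(-3)^3 - 2*(-3)^2 + 9*(-3)^1 + 6 = (-108) + (-18) + (-27) + (6) = -147; answer -147

-147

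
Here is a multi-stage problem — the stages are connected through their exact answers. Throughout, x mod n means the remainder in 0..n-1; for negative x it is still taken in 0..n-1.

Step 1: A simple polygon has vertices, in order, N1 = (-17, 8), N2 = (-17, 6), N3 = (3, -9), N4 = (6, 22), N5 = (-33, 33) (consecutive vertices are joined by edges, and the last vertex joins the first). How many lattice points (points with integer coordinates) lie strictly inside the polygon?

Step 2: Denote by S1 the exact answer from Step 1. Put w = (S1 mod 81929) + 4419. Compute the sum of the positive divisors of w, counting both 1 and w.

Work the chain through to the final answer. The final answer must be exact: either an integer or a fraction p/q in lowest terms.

10368

Step 1: cross terms: (-17*6 - -17*8)=34, (-17*-9 - 3*6)=135, (3*22 - 6*-9)=120, (6*33 - -33*22)=924, (-33*8 - -17*33)=297; twice the area = |1510| = 1510; area = 755; boundary points = 2 + 5 + 1 + 1 + 1 = 10; strictly interior points = area - boundary/2 + 1 = 751; answer 751
Step 2: S1 = 751; w = 5170; 5170 = 2 * 5 * 11 * 47; sigma = (1 + 2) * (1 + 5) * (1 + 11) * (1 + 47) = 3 * 6 * 12 * 48 = 10368; answer 10368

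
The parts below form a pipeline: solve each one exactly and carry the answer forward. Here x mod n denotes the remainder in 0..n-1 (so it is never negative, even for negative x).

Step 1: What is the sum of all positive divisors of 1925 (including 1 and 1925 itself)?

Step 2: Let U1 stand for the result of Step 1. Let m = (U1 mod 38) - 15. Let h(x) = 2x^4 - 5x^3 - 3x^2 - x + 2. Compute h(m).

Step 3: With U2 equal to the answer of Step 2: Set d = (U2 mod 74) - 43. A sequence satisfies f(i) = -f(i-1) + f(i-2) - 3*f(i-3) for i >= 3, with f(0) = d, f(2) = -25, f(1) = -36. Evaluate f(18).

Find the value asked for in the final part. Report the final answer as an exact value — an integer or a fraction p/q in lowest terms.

2911919

Step 1: 1925 = 5^2 * 7 * 11; sigma = (1 + 5 + 25) * (1 + 7) * (1 + 11) = 31 * 8 * 12 = 2976; answer 2976
Step 2: U1 = 2976; m = -3; 2*(-3)^4 - 5*(-3)^3 - 3*(-3)^2 - 1*(-3)^1 + 2 = (162) + (135) + (-27) + (3) + (2) = 275; answer 275
Step 3: U2 = 275; d = 10; f(3) = -1*(-25) + 1*(-36) - 3*(10) = -41; iterating: f(3)=-41, f(4)=124, f(5)=-90, f(6)=337, f(7)=-799, f(8)=1406, f(9)=-3216, f(10)=7019, f(11)=-14453, f(12)=31120, f(13)=-66630, f(14)=141109, f(15)=-301099, f(16)=642098, f(17)=-1366524, f(18)=2911919; answer 2911919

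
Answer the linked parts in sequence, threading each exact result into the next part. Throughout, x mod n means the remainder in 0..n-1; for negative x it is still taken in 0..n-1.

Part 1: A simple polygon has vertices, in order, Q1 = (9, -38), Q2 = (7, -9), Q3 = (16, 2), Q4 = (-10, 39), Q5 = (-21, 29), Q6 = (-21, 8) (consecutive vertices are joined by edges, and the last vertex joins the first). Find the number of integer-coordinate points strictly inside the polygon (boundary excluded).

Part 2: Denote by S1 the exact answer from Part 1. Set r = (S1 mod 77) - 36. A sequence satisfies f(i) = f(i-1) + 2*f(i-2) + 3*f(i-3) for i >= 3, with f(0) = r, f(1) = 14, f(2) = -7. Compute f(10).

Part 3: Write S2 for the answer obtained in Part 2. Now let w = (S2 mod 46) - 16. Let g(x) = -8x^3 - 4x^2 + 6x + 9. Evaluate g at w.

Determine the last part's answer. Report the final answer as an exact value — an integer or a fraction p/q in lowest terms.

Part 1: cross terms: (9*-9 - 7*-38)=185, (7*2 - 16*-9)=158, (16*39 - -10*2)=644, (-10*29 - -21*39)=529, (-21*8 - -21*29)=441, (-21*-38 - 9*8)=726; twice the area = |2683| = 2683; area = 2683/2; boundary points = 1 + 1 + 1 + 1 + 21 + 2 = 27; strictly interior points = area - boundary/2 + 1 = 1329; answer 1329
Part 2: S1 = 1329; r = -16; f(3) = 1*(-7) + 2*(14) + 3*(-16) = -27; iterating: f(3)=-27, f(4)=1, f(5)=-74, f(6)=-153, f(7)=-298, f(8)=-826, f(9)=-1881, f(10)=-4427; answer -4427
Part 3: S2 = -4427; w = 19; -8*(19)^3 - 4*(19)^2 + 6*(19)^1 + 9 = (-54872) + (-1444) + (114) + (9) = -56193; answer -56193

-56193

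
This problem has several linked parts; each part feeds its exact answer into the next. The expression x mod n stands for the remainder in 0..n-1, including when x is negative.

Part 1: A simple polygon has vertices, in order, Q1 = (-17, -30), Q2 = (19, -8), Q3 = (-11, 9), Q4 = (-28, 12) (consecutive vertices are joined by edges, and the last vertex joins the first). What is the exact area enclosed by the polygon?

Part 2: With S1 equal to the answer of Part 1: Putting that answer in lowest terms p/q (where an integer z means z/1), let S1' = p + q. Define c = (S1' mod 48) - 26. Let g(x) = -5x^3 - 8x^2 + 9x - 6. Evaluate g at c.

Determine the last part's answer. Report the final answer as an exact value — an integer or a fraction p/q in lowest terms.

-4218

Part 1: cross terms: (-17*-8 - 19*-30)=706, (19*9 - -11*-8)=83, (-11*12 - -28*9)=120, (-28*-30 - -17*12)=1044; twice the area = |1953| = 1953; area = 1953/2; answer 1953/2
Part 2: S1 = 1953/2; threaded value p + q = 1955; c = 9; -5*(9)^3 - 8*(9)^2 + 9*(9)^1 - 6 = (-3645) + (-648) + (81) + (-6) = -4218; answer -4218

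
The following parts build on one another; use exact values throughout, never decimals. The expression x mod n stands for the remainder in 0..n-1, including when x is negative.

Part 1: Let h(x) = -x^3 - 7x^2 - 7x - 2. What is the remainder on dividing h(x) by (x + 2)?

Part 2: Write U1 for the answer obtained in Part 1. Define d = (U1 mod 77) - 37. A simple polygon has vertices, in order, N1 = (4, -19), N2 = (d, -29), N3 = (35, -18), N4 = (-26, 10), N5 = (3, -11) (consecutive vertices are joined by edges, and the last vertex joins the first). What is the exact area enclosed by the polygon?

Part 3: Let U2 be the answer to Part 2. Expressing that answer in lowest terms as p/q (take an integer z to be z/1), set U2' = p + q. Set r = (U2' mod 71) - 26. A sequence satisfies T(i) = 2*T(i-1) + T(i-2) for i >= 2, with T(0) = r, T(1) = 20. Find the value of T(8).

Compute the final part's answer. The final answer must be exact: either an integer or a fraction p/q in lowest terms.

9174

Part 1: remainder = value at the root: -1*(-2)^3 - 7*(-2)^2 - 7*(-2)^1 - 2 = (8) + (-28) + (14) + (-2) = -8; answer -8
Part 2: U1 = -8; d = 32; cross terms: (4*-29 - 32*-19)=492, (32*-18 - 35*-29)=439, (35*10 - -26*-18)=-118, (-26*-11 - 3*10)=256, (3*-19 - 4*-11)=-13; twice the area = |1056| = 1056; area = 528; answer 528
Part 3: U2 = 528; threaded value p + q = 529; r = 6; T(2) = 2*(20) + 1*(6) = 46; iterating: T(2)=46, T(3)=112, T(4)=270, T(5)=652, T(6)=1574, T(7)=3800, T(8)=9174; answer 9174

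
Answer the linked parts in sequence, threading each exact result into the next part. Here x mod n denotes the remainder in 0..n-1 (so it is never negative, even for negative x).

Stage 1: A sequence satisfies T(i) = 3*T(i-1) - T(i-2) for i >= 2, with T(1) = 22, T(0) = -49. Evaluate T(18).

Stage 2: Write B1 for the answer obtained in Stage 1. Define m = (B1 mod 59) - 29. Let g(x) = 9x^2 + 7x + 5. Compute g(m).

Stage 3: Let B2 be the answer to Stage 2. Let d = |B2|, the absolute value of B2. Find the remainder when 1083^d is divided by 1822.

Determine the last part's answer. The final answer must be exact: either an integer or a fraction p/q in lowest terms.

Stage 1: T(2) = 3*(22) - 1*(-49) = 115; iterating: T(2)=115, T(3)=323, T(4)=854, T(5)=2239, T(6)=5863, T(7)=15350, T(8)=40187, T(9)=105211, T(10)=275446, T(11)=721127, T(12)=1887935, T(13)=4942678, T(14)=12940099, T(15)=33877619, T(16)=88692758, T(17)=232200655, T(18)=607909207; answer 607909207
Stage 2: B1 = 607909207; m = 23; 9*(23)^2 + 7*(23)^1 + 5 = (4761) + (161) + (5) = 4927; answer 4927
Stage 3: B2 = 4927; d = 4927; squarings mod 1822: 1083^1=1083, 1083^2=1343, 1083^4=1691, 1083^8=763, 1083^16=951, 1083^32=689, 1083^64=1001, 1083^128=1723, 1083^256=691, 1083^512=117, 1083^1024=935, 1083^2048=1487, 1083^4096=1083; 1083^4927 = 1083^1 * 1083^2 * 1083^4 * 1083^8 * 1083^16 * 1083^32 * 1083^256 * 1083^512 * 1083^4096 = 73 (mod 1822); answer 73

73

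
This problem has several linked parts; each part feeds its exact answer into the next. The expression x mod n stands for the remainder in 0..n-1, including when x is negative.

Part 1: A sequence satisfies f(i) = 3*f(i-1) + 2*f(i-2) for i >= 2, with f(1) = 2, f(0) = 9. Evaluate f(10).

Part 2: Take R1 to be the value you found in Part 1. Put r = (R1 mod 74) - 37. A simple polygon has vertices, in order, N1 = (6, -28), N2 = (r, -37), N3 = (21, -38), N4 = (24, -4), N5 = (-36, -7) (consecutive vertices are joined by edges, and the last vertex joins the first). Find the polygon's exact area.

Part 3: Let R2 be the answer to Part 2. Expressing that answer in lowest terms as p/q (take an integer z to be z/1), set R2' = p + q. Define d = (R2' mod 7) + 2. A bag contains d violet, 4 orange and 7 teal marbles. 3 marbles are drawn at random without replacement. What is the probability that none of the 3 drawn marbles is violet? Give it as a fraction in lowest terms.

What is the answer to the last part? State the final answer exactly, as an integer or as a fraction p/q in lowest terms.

Part 1: f(2) = 3*(2) + 2*(9) = 24; iterating: f(2)=24, f(3)=76, f(4)=276, f(5)=980, f(6)=3492, f(7)=12436, f(8)=44292, f(9)=157748, f(10)=561828; answer 561828
Part 2: R1 = 561828; r = -17; cross terms: (6*-37 - -17*-28)=-698, (-17*-38 - 21*-37)=1423, (21*-4 - 24*-38)=828, (24*-7 - -36*-4)=-312, (-36*-28 - 6*-7)=1050; twice the area = |2291| = 2291; area = 2291/2; answer 2291/2
Part 3: R2 = 2291/2; threaded value p + q = 2293; d = 6; total draws C(17,3) = 680; favorable C(11,3) = 165; P = 33/136; answer 33/136

33/136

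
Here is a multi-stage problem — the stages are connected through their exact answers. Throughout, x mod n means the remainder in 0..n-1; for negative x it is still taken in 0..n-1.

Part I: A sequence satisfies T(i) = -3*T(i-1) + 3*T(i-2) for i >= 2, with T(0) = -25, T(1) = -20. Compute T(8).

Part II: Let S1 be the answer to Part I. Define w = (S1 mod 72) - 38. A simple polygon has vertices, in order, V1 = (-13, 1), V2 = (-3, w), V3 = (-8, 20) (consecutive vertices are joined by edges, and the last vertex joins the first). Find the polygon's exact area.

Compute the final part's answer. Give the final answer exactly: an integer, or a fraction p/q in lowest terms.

Part I: T(2) = -3*(-20) + 3*(-25) = -15; iterating: T(2)=-15, T(3)=-15, T(4)=0, T(5)=-45, T(6)=135, T(7)=-540, T(8)=2025; answer 2025
Part II: S1 = 2025; w = -29; cross terms: (-13*-29 - -3*1)=380, (-3*20 - -8*-29)=-292, (-8*1 - -13*20)=252; twice the area = |340| = 340; area = 170; answer 170

170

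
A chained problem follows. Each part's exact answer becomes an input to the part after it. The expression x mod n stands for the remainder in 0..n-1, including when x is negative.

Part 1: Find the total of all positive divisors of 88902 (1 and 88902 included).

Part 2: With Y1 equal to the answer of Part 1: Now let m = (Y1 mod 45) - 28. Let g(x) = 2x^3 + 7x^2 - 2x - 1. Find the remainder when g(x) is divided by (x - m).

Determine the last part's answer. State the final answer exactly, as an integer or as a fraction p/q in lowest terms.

-38361

Part 1: 88902 = 2 * 3^2 * 11 * 449; sigma = (1 + 2) * (1 + 3 + 9) * (1 + 11) * (1 + 449) = 3 * 13 * 12 * 450 = 210600; answer 210600
Part 2: Y1 = 210600; m = -28; remainder = value at the root: 2*(-28)^3 + 7*(-28)^2 - 2*(-28)^1 - 1 = (-43904) + (5488) + (56) + (-1) = -38361; answer -38361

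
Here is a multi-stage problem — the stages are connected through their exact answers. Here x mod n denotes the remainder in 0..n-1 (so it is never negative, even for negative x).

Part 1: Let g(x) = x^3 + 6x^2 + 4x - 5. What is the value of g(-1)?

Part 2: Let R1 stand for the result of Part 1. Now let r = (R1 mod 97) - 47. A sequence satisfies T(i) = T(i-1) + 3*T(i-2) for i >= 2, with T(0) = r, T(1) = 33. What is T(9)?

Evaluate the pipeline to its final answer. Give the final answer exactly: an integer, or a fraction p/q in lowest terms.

46710

Part 1: 1*(-1)^3 + 6*(-1)^2 + 4*(-1)^1 - 5 = (-1) + (6) + (-4) + (-5) = -4; answer -4
Part 2: R1 = -4; r = 46; T(2) = 1*(33) + 3*(46) = 171; iterating: T(2)=171, T(3)=270, T(4)=783, T(5)=1593, T(6)=3942, T(7)=8721, T(8)=20547, T(9)=46710; answer 46710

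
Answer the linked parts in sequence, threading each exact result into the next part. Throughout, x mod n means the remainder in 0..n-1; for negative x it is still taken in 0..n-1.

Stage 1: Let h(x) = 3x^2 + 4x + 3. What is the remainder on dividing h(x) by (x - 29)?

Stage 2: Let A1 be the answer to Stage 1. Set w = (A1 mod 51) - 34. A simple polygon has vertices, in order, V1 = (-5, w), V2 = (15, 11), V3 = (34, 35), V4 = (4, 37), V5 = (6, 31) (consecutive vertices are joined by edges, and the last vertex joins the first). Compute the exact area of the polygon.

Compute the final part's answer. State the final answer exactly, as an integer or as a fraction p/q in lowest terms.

Stage 1: remainder = value at the root: 3*(29)^2 + 4*(29)^1 + 3 = (2523) + (116) + (3) = 2642; answer 2642
Stage 2: A1 = 2642; w = 7; cross terms: (-5*11 - 15*7)=-160, (15*35 - 34*11)=151, (34*37 - 4*35)=1118, (4*31 - 6*37)=-98, (6*7 - -5*31)=197; twice the area = |1208| = 1208; area = 604; answer 604

604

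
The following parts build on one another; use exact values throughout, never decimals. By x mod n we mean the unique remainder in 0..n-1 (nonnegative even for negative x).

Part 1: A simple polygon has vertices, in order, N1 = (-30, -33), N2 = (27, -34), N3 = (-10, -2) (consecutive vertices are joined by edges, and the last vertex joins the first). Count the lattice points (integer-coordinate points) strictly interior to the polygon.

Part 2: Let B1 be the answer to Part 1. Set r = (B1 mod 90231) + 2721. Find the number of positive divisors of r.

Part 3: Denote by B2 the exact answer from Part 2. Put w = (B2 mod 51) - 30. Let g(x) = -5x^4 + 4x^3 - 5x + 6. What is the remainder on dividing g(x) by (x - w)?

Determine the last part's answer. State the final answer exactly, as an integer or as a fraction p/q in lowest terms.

-1213756

Part 1: cross terms: (-30*-34 - 27*-33)=1911, (27*-2 - -10*-34)=-394, (-10*-33 - -30*-2)=270; twice the area = |1787| = 1787; area = 1787/2; boundary points = 1 + 1 + 1 = 3; strictly interior points = area - boundary/2 + 1 = 893; answer 893
Part 2: B1 = 893; r = 3614; 3614 = 2 * 13 * 139; number of divisors = (1+1) * (1+1) * (1+1) = 8; answer 8
Part 3: B2 = 8; w = -22; remainder = value at the root: -5*(-22)^4 + 4*(-22)^3 - 5*(-22)^1 + 6 = (-1171280) + (-42592) + (110) + (6) = -1213756; answer -1213756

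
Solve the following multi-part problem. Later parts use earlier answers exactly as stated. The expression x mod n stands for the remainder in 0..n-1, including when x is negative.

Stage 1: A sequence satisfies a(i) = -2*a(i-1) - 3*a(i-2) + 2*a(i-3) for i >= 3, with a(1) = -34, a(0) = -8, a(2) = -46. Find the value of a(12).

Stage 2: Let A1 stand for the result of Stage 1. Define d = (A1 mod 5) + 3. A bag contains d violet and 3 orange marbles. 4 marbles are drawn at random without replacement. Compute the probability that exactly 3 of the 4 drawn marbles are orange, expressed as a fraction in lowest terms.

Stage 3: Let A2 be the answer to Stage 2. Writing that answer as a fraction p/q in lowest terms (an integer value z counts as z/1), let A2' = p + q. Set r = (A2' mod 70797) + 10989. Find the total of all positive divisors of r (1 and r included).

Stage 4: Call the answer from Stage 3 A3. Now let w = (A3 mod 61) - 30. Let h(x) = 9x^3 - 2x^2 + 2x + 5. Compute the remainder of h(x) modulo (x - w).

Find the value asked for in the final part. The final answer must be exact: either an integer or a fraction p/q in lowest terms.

Stage 1: a(3) = -2*(-46) - 3*(-34) + 2*(-8) = 178; iterating: a(3)=178, a(4)=-286, a(5)=-54, a(6)=1322, a(7)=-3054, a(8)=2034, a(9)=7738, a(10)=-27686, a(11)=36226, a(12)=26082; answer 26082
Stage 2: A1 = 26082; d = 5; total draws C(8,4) = 70; favorable C(3,3)*C(5,1) = 5; P = 1/14; answer 1/14
Stage 3: A2 = 1/14; threaded value p + q = 15; r = 11004; 11004 = 2^2 * 3 * 7 * 131; sigma = (1 + 2 + 4) * (1 + 3) * (1 + 7) * (1 + 131) = 7 * 4 * 8 * 132 = 29568; answer 29568
Stage 4: A3 = 29568; w = 14; remainder = value at the root: 9*(14)^3 - 2*(14)^2 + 2*(14)^1 + 5 = (24696) + (-392) + (28) + (5) = 24337; answer 24337

24337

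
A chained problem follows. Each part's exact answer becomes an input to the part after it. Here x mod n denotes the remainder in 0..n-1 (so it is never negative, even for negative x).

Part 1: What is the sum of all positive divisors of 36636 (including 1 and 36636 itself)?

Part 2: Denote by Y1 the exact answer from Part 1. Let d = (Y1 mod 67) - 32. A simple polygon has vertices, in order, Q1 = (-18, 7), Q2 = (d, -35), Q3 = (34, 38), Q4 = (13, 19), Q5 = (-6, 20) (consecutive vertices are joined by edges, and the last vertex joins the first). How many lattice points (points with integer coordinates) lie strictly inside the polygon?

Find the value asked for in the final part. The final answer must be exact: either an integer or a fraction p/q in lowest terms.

1808

Part 1: 36636 = 2^2 * 3 * 43 * 71; sigma = (1 + 2 + 4) * (1 + 3) * (1 + 43) * (1 + 71) = 7 * 4 * 44 * 72 = 88704; answer 88704
Part 2: Y1 = 88704; d = 31; cross terms: (-18*-35 - 31*7)=413, (31*38 - 34*-35)=2368, (34*19 - 13*38)=152, (13*20 - -6*19)=374, (-6*7 - -18*20)=318; twice the area = |3625| = 3625; area = 3625/2; boundary points = 7 + 1 + 1 + 1 + 1 = 11; strictly interior points = area - boundary/2 + 1 = 1808; answer 1808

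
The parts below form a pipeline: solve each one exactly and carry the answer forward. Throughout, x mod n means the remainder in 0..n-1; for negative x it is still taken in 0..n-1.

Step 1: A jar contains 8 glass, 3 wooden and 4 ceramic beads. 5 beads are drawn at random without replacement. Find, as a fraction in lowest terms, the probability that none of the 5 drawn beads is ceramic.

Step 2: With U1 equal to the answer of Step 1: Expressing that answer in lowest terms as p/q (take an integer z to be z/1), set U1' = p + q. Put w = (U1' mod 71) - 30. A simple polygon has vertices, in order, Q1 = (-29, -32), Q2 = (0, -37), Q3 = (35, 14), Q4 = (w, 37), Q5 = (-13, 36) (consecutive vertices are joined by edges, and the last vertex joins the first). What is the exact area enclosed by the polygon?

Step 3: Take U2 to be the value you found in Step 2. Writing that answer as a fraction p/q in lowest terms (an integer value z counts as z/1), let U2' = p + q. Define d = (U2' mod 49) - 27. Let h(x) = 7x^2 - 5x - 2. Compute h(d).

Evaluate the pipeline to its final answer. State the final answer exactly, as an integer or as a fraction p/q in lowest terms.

Step 1: total draws C(15,5) = 3003; favorable C(11,5) = 462; P = 2/13; answer 2/13
Step 2: U1 = 2/13; threaded value p + q = 15; w = -15; cross terms: (-29*-37 - 0*-32)=1073, (0*14 - 35*-37)=1295, (35*37 - -15*14)=1505, (-15*36 - -13*37)=-59, (-13*-32 - -29*36)=1460; twice the area = |5274| = 5274; area = 2637; answer 2637
Step 3: U2 = 2637; threaded value p + q = 2638; d = 14; 7*(14)^2 - 5*(14)^1 - 2 = (1372) + (-70) + (-2) = 1300; answer 1300

1300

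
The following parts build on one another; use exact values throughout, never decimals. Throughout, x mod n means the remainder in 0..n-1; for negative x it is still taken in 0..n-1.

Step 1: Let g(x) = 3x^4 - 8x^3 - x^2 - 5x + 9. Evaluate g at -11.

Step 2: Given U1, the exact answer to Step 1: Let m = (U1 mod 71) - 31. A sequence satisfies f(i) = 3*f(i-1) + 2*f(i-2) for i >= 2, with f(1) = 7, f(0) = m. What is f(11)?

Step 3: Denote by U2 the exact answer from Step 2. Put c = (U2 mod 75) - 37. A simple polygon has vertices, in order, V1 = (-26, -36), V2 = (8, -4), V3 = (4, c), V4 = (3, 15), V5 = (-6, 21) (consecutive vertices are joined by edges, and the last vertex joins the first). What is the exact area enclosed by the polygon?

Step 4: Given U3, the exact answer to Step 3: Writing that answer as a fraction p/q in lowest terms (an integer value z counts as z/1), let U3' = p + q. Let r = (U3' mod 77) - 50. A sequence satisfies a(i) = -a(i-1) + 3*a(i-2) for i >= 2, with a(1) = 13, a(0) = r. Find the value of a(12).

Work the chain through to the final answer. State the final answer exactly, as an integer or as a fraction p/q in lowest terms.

Step 1: 3*(-11)^4 - 8*(-11)^3 - 1*(-11)^2 - 5*(-11)^1 + 9 = (43923) + (10648) + (-121) + (55) + (9) = 54514; answer 54514
Step 2: U1 = 54514; m = 26; f(2) = 3*(7) + 2*(26) = 73; iterating: f(2)=73, f(3)=233, f(4)=845, f(5)=3001, f(6)=10693, f(7)=38081, f(8)=135629, f(9)=483049, f(10)=1720405, f(11)=6127313; answer 6127313
Step 3: U2 = 6127313; c = 1; cross terms: (-26*-4 - 8*-36)=392, (8*1 - 4*-4)=24, (4*15 - 3*1)=57, (3*21 - -6*15)=153, (-6*-36 - -26*21)=762; twice the area = |1388| = 1388; area = 694; answer 694
Step 4: U3 = 694; threaded value p + q = 695; r = -48; a(2) = -1*(13) + 3*(-48) = -157; iterating: a(2)=-157, a(3)=196, a(4)=-667, a(5)=1255, a(6)=-3256, a(7)=7021, a(8)=-16789, a(9)=37852, a(10)=-88219, a(11)=201775, a(12)=-466432; answer -466432

-466432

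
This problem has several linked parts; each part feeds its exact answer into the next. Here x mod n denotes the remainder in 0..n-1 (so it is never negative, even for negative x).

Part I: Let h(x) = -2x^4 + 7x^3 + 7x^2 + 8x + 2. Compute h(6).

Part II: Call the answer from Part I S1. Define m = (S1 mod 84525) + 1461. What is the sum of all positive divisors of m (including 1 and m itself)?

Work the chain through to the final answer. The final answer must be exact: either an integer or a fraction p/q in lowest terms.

159780

Part I: -2*(6)^4 + 7*(6)^3 + 7*(6)^2 + 8*(6)^1 + 2 = (-2592) + (1512) + (252) + (48) + (2) = -778; answer -778
Part II: S1 = -778; m = 85208; 85208 = 2^3 * 10651; sigma = (1 + 2 + 4 + 8) * (1 + 10651) = 15 * 10652 = 159780; answer 159780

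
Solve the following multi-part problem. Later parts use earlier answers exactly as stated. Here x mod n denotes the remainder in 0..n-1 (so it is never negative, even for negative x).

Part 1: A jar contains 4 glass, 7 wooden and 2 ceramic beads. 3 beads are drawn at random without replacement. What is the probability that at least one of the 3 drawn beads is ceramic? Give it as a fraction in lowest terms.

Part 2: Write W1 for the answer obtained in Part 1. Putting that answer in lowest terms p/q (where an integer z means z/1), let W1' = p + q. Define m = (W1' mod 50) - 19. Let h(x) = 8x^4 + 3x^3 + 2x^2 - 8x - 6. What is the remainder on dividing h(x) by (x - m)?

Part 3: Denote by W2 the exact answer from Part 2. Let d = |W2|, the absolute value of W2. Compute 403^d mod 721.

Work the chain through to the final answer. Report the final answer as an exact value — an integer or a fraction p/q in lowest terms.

Part 1: total draws C(13,3) = 286; complement C(11,3) = 165; favorable 286 - 165 = 121; P = 11/26; answer 11/26
Part 2: W1 = 11/26; threaded value p + q = 37; m = 18; remainder = value at the root: 8*(18)^4 + 3*(18)^3 + 2*(18)^2 - 8*(18)^1 - 6 = (839808) + (17496) + (648) + (-144) + (-6) = 857802; answer 857802
Part 3: W2 = 857802; d = 857802; squarings mod 721: 403^1=403, 403^2=184, 403^4=690, 403^8=240, 403^16=641, 403^32=632, 403^64=711, 403^128=100, 403^256=627, 403^512=184, 403^1024=690, 403^2048=240, 403^4096=641, 403^8192=632, 403^16384=711, 403^32768=100, 403^65536=627, 403^131072=184, 403^262144=690, 403^524288=240; 403^857802 = 403^2 * 403^8 * 403^64 * 403^128 * 403^512 * 403^1024 * 403^4096 * 403^65536 * 403^262144 * 403^524288 = 435 (mod 721); answer 435

435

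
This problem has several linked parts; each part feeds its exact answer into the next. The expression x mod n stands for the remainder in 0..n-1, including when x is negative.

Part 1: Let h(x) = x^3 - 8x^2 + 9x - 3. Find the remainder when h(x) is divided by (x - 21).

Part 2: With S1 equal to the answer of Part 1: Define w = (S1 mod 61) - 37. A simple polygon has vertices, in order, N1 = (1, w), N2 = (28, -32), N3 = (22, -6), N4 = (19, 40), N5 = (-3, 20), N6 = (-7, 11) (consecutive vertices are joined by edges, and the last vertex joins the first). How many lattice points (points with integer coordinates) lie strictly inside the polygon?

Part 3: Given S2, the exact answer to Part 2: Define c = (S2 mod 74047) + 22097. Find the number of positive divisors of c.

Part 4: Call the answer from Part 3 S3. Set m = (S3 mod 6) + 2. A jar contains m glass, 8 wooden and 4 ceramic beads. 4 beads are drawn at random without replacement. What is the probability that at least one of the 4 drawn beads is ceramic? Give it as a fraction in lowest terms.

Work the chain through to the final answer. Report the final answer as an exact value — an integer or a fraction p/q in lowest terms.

Part 1: remainder = value at the root: 1*(21)^3 - 8*(21)^2 + 9*(21)^1 - 3 = (9261) + (-3528) + (189) + (-3) = 5919; answer 5919
Part 2: S1 = 5919; w = -35; cross terms: (1*-32 - 28*-35)=948, (28*-6 - 22*-32)=536, (22*40 - 19*-6)=994, (19*20 - -3*40)=500, (-3*11 - -7*20)=107, (-7*-35 - 1*11)=234; twice the area = |3319| = 3319; area = 3319/2; boundary points = 3 + 2 + 1 + 2 + 1 + 2 = 11; strictly interior points = area - boundary/2 + 1 = 1655; answer 1655
Part 3: S2 = 1655; c = 23752; 23752 = 2^3 * 2969; number of divisors = (3+1) * (1+1) = 8; answer 8
Part 4: S3 = 8; m = 4; total draws C(16,4) = 1820; complement C(12,4) = 495; favorable 1820 - 495 = 1325; P = 265/364; answer 265/364

265/364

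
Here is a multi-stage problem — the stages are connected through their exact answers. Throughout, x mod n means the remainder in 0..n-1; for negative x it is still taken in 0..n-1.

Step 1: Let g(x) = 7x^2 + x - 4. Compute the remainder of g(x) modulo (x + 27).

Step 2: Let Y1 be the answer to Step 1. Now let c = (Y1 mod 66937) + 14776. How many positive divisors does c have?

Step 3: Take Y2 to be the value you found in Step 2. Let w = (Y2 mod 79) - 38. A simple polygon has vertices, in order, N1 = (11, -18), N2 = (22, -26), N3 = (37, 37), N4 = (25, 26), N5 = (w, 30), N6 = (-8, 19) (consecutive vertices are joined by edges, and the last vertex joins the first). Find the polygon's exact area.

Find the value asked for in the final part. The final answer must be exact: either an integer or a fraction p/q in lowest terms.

1501

Step 1: remainder = value at the root: 7*(-27)^2 + 1*(-27)^1 - 4 = (5103) + (-27) + (-4) = 5072; answer 5072
Step 2: Y1 = 5072; c = 19848; 19848 = 2^3 * 3 * 827; number of divisors = (3+1) * (1+1) * (1+1) = 16; answer 16
Step 3: Y2 = 16; w = -22; cross terms: (11*-26 - 22*-18)=110, (22*37 - 37*-26)=1776, (37*26 - 25*37)=37, (25*30 - -22*26)=1322, (-22*19 - -8*30)=-178, (-8*-18 - 11*19)=-65; twice the area = |3002| = 3002; area = 1501; answer 1501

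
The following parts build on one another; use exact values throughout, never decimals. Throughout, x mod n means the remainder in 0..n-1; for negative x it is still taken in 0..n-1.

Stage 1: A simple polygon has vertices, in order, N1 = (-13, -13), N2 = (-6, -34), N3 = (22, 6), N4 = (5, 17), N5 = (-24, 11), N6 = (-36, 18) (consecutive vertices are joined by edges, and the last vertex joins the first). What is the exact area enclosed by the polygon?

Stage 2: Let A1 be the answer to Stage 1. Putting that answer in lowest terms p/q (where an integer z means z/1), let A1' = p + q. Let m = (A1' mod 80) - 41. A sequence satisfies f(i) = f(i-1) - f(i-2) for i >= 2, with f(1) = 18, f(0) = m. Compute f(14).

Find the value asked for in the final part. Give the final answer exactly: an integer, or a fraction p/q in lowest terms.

-12

Stage 1: cross terms: (-13*-34 - -6*-13)=364, (-6*6 - 22*-34)=712, (22*17 - 5*6)=344, (5*11 - -24*17)=463, (-24*18 - -36*11)=-36, (-36*-13 - -13*18)=702; twice the area = |2549| = 2549; area = 2549/2; answer 2549/2
Stage 2: A1 = 2549/2; threaded value p + q = 2551; m = 30; f(2) = 1*(18) - 1*(30) = -12; iterating: f(2)=-12, f(3)=-30, f(4)=-18, f(5)=12, f(6)=30, f(7)=18, f(8)=-12, f(9)=-30, f(10)=-18, f(11)=12, f(12)=30, f(13)=18, f(14)=-12; answer -12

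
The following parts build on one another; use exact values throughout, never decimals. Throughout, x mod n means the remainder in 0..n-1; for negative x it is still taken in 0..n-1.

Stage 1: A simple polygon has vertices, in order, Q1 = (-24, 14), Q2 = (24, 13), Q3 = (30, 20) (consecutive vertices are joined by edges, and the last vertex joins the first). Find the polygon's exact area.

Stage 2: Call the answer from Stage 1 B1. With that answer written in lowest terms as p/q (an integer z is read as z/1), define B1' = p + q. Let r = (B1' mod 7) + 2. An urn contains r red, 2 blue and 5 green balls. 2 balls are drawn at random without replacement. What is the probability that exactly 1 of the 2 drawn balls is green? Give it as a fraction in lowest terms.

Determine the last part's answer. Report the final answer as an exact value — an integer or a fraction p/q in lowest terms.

Stage 1: cross terms: (-24*13 - 24*14)=-648, (24*20 - 30*13)=90, (30*14 - -24*20)=900; twice the area = |342| = 342; area = 171; answer 171
Stage 2: B1 = 171; threaded value p + q = 172; r = 6; total draws C(13,2) = 78; favorable C(5,1)*C(8,1) = 40; P = 20/39; answer 20/39

20/39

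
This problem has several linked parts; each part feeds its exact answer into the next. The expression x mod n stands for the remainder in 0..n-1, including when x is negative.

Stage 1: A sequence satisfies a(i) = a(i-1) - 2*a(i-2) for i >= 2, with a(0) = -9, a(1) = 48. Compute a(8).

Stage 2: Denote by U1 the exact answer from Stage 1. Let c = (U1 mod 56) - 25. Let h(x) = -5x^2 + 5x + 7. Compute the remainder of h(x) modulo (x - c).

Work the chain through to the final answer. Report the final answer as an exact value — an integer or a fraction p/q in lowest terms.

-773

Stage 1: a(2) = 1*(48) - 2*(-9) = 66; iterating: a(2)=66, a(3)=-30, a(4)=-162, a(5)=-102, a(6)=222, a(7)=426, a(8)=-18; answer -18
Stage 2: U1 = -18; c = 13; remainder = value at the root: -5*(13)^2 + 5*(13)^1 + 7 = (-845) + (65) + (7) = -773; answer -773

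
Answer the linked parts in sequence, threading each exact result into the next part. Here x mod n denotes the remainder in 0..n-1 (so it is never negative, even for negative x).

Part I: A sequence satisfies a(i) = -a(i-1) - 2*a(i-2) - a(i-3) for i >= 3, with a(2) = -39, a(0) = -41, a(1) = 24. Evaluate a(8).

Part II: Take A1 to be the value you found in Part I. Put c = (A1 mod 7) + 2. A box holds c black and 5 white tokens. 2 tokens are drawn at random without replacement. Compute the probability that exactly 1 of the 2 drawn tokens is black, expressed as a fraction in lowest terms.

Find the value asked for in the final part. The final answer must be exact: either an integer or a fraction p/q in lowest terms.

Part I: a(3) = -1*(-39) - 2*(24) - 1*(-41) = 32; iterating: a(3)=32, a(4)=22, a(5)=-47, a(6)=-29, a(7)=101, a(8)=4; answer 4
Part II: A1 = 4; c = 6; total draws C(11,2) = 55; favorable C(6,1)*C(5,1) = 30; P = 6/11; answer 6/11

6/11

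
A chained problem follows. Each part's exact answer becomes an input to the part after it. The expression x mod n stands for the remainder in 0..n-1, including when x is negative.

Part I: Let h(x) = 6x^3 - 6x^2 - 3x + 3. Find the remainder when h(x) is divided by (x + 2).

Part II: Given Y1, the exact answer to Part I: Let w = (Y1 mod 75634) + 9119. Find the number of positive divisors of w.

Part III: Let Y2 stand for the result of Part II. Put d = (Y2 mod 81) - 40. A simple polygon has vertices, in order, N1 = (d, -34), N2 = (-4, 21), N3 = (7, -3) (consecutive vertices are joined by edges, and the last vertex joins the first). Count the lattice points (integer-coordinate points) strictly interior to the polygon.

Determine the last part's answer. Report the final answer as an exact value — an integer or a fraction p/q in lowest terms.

Part I: remainder = value at the root: 6*(-2)^3 - 6*(-2)^2 - 3*(-2)^1 + 3 = (-48) + (-24) + (6) + (3) = -63; answer -63
Part II: Y1 = -63; w = 84690; 84690 = 2 * 3^2 * 5 * 941; number of divisors = (1+1) * (2+1) * (1+1) * (1+1) = 24; answer 24
Part III: Y2 = 24; d = -16; cross terms: (-16*21 - -4*-34)=-472, (-4*-3 - 7*21)=-135, (7*-34 - -16*-3)=-286; twice the area = |-893| = 893; area = 893/2; boundary points = 1 + 1 + 1 = 3; strictly interior points = area - boundary/2 + 1 = 446; answer 446

446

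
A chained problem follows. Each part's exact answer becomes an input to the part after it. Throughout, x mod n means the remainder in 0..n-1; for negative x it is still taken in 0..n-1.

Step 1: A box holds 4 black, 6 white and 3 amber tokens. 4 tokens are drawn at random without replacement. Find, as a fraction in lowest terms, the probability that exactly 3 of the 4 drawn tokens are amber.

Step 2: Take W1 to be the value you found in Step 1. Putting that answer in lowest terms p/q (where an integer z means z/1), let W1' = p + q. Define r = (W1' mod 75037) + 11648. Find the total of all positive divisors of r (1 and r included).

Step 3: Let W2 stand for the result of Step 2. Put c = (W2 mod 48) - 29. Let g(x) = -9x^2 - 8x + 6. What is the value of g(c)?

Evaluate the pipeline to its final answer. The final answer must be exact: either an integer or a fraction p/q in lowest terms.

-99

Step 1: total draws C(13,4) = 715; favorable C(3,3)*C(10,1) = 10; P = 2/143; answer 2/143
Step 2: W1 = 2/143; threaded value p + q = 145; r = 11793; 11793 = 3 * 3931; sigma = (1 + 3) * (1 + 3931) = 4 * 3932 = 15728; answer 15728
Step 3: W2 = 15728; c = 3; -9*(3)^2 - 8*(3)^1 + 6 = (-81) + (-24) + (6) = -99; answer -99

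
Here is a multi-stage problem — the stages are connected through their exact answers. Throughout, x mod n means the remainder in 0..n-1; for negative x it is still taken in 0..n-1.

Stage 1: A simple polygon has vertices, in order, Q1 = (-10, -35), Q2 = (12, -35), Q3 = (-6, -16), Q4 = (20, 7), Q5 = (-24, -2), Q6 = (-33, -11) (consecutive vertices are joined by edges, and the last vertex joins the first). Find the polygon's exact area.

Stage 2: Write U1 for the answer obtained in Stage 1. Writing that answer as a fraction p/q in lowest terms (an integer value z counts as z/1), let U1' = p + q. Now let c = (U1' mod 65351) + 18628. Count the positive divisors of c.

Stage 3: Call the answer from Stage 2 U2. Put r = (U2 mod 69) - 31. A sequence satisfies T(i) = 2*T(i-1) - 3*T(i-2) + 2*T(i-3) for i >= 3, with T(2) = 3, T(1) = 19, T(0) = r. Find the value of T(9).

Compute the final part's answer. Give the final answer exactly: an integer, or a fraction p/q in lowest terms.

-905

Stage 1: cross terms: (-10*-35 - 12*-35)=770, (12*-16 - -6*-35)=-402, (-6*7 - 20*-16)=278, (20*-2 - -24*7)=128, (-24*-11 - -33*-2)=198, (-33*-35 - -10*-11)=1045; twice the area = |2017| = 2017; area = 2017/2; answer 2017/2
Stage 2: U1 = 2017/2; threaded value p + q = 2019; c = 20647; 20647 = 11 * 1877; number of divisors = (1+1) * (1+1) = 4; answer 4
Stage 3: U2 = 4; r = -27; T(3) = 2*(3) - 3*(19) + 2*(-27) = -105; iterating: T(3)=-105, T(4)=-181, T(5)=-41, T(6)=251, T(7)=263, T(8)=-309, T(9)=-905; answer -905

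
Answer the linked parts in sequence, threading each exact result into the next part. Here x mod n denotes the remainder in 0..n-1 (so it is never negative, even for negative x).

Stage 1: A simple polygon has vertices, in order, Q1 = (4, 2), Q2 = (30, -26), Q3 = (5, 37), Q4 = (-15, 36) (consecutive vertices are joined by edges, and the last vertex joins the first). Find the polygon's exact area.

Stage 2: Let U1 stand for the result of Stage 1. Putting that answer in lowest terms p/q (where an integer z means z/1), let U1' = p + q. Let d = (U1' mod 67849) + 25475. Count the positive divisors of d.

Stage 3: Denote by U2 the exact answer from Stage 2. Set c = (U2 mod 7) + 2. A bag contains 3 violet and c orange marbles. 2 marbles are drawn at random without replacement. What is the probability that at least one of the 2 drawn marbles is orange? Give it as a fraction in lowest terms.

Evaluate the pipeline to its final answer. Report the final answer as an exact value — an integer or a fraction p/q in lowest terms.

Stage 1: cross terms: (4*-26 - 30*2)=-164, (30*37 - 5*-26)=1240, (5*36 - -15*37)=735, (-15*2 - 4*36)=-174; twice the area = |1637| = 1637; area = 1637/2; answer 1637/2
Stage 2: U1 = 1637/2; threaded value p + q = 1639; d = 27114; 27114 = 2 * 3 * 4519; number of divisors = (1+1) * (1+1) * (1+1) = 8; answer 8
Stage 3: U2 = 8; c = 3; total draws C(6,2) = 15; complement C(3,2) = 3; favorable 15 - 3 = 12; P = 4/5; answer 4/5

4/5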